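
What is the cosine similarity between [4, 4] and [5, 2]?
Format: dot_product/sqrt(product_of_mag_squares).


dot = 28. |a|^2 = 32, |b|^2 = 29. cos = 28/sqrt(928).

28/sqrt(928)


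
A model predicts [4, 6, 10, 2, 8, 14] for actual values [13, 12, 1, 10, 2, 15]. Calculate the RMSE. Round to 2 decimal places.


MSE = 49.8333. RMSE = sqrt(49.8333) = 7.06.

7.06


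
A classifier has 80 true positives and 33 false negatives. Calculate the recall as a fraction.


Recall = TP / (TP + FN) = 80 / 113 = 80/113.

80/113


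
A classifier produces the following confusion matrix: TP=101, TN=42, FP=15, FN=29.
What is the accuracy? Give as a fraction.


Accuracy = (TP + TN) / (TP + TN + FP + FN) = (101 + 42) / 187 = 13/17.

13/17


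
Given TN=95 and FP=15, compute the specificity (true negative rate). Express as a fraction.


Specificity = TN / (TN + FP) = 95 / 110 = 19/22.

19/22


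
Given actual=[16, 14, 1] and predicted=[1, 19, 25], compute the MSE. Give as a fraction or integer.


MSE = (1/3) * ((16-1)^2=225 + (14-19)^2=25 + (1-25)^2=576). Sum = 826. MSE = 826/3.

826/3


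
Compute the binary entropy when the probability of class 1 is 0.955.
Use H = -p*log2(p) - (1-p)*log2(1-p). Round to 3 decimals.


H = -0.955*log2(0.955) - 0.045*log2(0.045) = 0.265.

0.265


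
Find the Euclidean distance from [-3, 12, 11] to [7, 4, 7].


d = sqrt(sum of squared differences). (-3-7)^2=100, (12-4)^2=64, (11-7)^2=16. Sum = 180.

sqrt(180)


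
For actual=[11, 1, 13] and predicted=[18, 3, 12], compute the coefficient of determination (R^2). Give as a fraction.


Mean(y) = 25/3. SS_res = 54. SS_tot = 248/3. R^2 = 1 - 54/(248/3) = 43/124.

43/124


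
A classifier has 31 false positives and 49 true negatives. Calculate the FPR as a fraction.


FPR = FP / (FP + TN) = 31 / 80 = 31/80.

31/80


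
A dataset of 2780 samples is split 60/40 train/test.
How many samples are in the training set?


Test set = 2780 * 40% = 1112. Training set = 2780 - 1112 = 1668.

1668


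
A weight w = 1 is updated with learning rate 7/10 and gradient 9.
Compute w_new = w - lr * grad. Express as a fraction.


w_new = 1 - 7/10 * 9 = 1 - 63/10 = -53/10.

-53/10


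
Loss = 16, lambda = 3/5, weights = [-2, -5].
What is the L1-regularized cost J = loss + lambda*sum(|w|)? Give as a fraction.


L1 norm = sum(|w|) = 7. J = 16 + 3/5 * 7 = 101/5.

101/5


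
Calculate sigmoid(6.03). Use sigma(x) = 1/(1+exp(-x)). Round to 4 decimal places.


sigma(6.03) = 1/(1+e^(-6.03)) = 1/(1+0.002405) = 1/1.002405 = 0.9976.

0.9976


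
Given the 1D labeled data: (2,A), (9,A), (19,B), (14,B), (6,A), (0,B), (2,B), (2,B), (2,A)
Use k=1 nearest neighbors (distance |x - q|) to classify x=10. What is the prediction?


Distances: |2-10|=8, |9-10|=1, |19-10|=9, |14-10|=4, |6-10|=4, |0-10|=10, |2-10|=8, |2-10|=8, |2-10|=8. 1 nearest: (9,A). Counts: {'A': 1}. Majority class: A.

A


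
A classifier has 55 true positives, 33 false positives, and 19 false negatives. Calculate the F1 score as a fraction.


Precision = 55/88 = 5/8. Recall = 55/74 = 55/74. F1 = 2*P*R/(P+R) = 55/81.

55/81


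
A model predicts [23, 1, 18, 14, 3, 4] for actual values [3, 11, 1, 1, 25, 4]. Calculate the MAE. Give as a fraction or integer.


MAE = (1/6) * (|3-23|=20 + |11-1|=10 + |1-18|=17 + |1-14|=13 + |25-3|=22 + |4-4|=0). Sum = 82. MAE = 41/3.

41/3


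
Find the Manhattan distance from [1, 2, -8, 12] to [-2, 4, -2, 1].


d = sum of absolute differences: |1--2|=3 + |2-4|=2 + |-8--2|=6 + |12-1|=11 = 22.

22


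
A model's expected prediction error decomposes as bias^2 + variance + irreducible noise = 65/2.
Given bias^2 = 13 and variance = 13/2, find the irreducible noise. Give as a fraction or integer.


Total error = bias^2 + variance + irreducible noise. So irreducible noise = 65/2 - 13 - 13/2 = 13.

13


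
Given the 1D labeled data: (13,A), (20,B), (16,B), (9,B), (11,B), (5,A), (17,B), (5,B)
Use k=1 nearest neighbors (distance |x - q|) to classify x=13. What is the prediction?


Distances: |13-13|=0, |20-13|=7, |16-13|=3, |9-13|=4, |11-13|=2, |5-13|=8, |17-13|=4, |5-13|=8. 1 nearest: (13,A). Counts: {'A': 1}. Majority class: A.

A


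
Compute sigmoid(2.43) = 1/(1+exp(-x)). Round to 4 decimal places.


sigma(2.43) = 1/(1+e^(-2.43)) = 1/(1+0.088037) = 1/1.088037 = 0.9191.

0.9191


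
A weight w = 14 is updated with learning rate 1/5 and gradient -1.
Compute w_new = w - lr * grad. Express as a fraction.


w_new = 14 - 1/5 * -1 = 14 - -1/5 = 71/5.

71/5


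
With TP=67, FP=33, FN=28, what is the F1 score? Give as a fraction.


Precision = 67/100 = 67/100. Recall = 67/95 = 67/95. F1 = 2*P*R/(P+R) = 134/195.

134/195


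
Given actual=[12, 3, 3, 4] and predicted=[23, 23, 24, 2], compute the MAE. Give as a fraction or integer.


MAE = (1/4) * (|12-23|=11 + |3-23|=20 + |3-24|=21 + |4-2|=2). Sum = 54. MAE = 27/2.

27/2


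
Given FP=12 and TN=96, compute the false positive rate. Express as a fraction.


FPR = FP / (FP + TN) = 12 / 108 = 1/9.

1/9


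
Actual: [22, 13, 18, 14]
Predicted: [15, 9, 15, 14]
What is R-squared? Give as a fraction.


Mean(y) = 67/4. SS_res = 74. SS_tot = 203/4. R^2 = 1 - 74/(203/4) = -93/203.

-93/203


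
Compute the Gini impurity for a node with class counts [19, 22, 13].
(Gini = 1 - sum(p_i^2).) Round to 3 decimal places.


Total = 54. Proportions: 19/54, 22/54, 13/54. sum(p_i^2) = 0.3477. Gini = 1 - 0.3477 = 0.6523, which rounds to 0.652.

0.652


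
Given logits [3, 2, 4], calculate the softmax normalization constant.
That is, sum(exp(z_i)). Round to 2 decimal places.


Denom = e^3=20.0855 + e^2=7.3891 + e^4=54.5982. Sum = 82.0728, which rounds to 82.07.

82.07


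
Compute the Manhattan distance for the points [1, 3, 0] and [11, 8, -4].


d = sum of absolute differences: |1-11|=10 + |3-8|=5 + |0--4|=4 = 19.

19


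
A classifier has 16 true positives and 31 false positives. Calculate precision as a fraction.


Precision = TP / (TP + FP) = 16 / 47 = 16/47.

16/47


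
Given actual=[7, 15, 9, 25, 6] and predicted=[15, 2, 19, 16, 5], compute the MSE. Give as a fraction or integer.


MSE = (1/5) * ((7-15)^2=64 + (15-2)^2=169 + (9-19)^2=100 + (25-16)^2=81 + (6-5)^2=1). Sum = 415. MSE = 83.

83


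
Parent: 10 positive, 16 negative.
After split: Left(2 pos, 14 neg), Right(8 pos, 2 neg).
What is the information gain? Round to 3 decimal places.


H(parent) = 0.9612. H(left) = 0.5436, H(right) = 0.7219. Weighted = (16/26)*0.5436 + (10/26)*0.7219 = 0.6122. IG = 0.9612 - 0.6122 = 0.3490, which rounds to 0.349.

0.349


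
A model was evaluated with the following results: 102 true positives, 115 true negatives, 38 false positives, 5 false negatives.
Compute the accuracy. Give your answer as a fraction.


Accuracy = (TP + TN) / (TP + TN + FP + FN) = (102 + 115) / 260 = 217/260.

217/260


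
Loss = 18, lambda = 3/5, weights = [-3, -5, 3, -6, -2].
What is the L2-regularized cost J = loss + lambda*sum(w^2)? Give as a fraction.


L2 sq norm = sum(w^2) = 83. J = 18 + 3/5 * 83 = 339/5.

339/5


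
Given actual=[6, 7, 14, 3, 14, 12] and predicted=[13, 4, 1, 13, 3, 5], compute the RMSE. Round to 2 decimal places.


MSE = 82.8333. RMSE = sqrt(82.8333) = 9.10.

9.10


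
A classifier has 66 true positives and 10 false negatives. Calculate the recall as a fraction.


Recall = TP / (TP + FN) = 66 / 76 = 33/38.

33/38


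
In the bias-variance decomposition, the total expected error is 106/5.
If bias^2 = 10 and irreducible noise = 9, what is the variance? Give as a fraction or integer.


Total error = bias^2 + variance + irreducible noise. So variance = 106/5 - 10 - 9 = 11/5.

11/5


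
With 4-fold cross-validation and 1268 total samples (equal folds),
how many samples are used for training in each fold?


Each validation fold has 1268/4 = 317 samples. Training set = 1268 - 317 = 951.

951


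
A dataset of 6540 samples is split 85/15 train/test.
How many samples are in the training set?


Test set = 6540 * 15% = 981. Training set = 6540 - 981 = 5559.

5559


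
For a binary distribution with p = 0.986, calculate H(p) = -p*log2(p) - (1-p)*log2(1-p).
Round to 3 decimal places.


H = -0.986*log2(0.986) - 0.014*log2(0.014) = 0.106.

0.106


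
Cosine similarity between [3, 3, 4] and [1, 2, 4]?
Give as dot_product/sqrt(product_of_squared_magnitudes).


dot = 25. |a|^2 = 34, |b|^2 = 21. cos = 25/sqrt(714).

25/sqrt(714)


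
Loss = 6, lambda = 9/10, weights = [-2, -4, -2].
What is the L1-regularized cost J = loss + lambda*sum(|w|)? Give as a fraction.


L1 norm = sum(|w|) = 8. J = 6 + 9/10 * 8 = 66/5.

66/5


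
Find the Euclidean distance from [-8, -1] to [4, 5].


d = sqrt(sum of squared differences). (-8-4)^2=144, (-1-5)^2=36. Sum = 180.

sqrt(180)


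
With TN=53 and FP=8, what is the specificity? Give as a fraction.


Specificity = TN / (TN + FP) = 53 / 61 = 53/61.

53/61


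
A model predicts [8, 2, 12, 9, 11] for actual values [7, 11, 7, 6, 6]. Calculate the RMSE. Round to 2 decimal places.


MSE = 28.2000. RMSE = sqrt(28.2000) = 5.31.

5.31


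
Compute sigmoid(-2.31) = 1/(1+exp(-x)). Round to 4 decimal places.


sigma(-2.31) = 1/(1+e^(2.31)) = 1/(1+10.074425) = 1/11.074425 = 0.0903.

0.0903


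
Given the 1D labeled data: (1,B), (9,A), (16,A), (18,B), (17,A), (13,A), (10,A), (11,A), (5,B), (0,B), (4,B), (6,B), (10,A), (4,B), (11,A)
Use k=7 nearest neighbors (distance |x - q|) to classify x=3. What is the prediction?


Distances: |1-3|=2, |9-3|=6, |16-3|=13, |18-3|=15, |17-3|=14, |13-3|=10, |10-3|=7, |11-3|=8, |5-3|=2, |0-3|=3, |4-3|=1, |6-3|=3, |10-3|=7, |4-3|=1, |11-3|=8. 7 nearest: (4,B), (4,B), (1,B), (5,B), (0,B), (6,B), (9,A). Counts: {'B': 6, 'A': 1}. Majority class: B.

B


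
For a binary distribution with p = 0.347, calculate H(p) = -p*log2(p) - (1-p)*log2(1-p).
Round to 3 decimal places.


H = -0.347*log2(0.347) - 0.653*log2(0.653) = 0.931.

0.931


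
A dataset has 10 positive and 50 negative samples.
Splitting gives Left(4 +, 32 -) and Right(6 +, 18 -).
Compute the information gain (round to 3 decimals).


H(parent) = 0.6500. H(left) = 0.5033, H(right) = 0.8113. Weighted = (36/60)*0.5033 + (24/60)*0.8113 = 0.6265. IG = 0.6500 - 0.6265 = 0.0235, which rounds to 0.024.

0.024


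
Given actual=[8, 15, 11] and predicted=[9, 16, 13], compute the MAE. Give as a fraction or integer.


MAE = (1/3) * (|8-9|=1 + |15-16|=1 + |11-13|=2). Sum = 4. MAE = 4/3.

4/3


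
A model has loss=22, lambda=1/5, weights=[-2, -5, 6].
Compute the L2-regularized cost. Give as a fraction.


L2 sq norm = sum(w^2) = 65. J = 22 + 1/5 * 65 = 35.

35


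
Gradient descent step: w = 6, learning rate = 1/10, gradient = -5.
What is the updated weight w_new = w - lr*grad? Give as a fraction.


w_new = 6 - 1/10 * -5 = 6 - -1/2 = 13/2.

13/2


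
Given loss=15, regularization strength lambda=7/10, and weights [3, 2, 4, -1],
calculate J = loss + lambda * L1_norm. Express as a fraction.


L1 norm = sum(|w|) = 10. J = 15 + 7/10 * 10 = 22.

22


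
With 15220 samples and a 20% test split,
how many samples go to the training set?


Test set = 15220 * 20% = 3044. Training set = 15220 - 3044 = 12176.

12176


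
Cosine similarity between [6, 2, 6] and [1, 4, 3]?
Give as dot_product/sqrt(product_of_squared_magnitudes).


dot = 32. |a|^2 = 76, |b|^2 = 26. cos = 32/sqrt(1976).

32/sqrt(1976)


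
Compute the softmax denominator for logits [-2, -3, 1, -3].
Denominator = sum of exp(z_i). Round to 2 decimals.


Denom = e^-2=0.1353 + e^-3=0.0498 + e^1=2.7183 + e^-3=0.0498. Sum = 2.9532, which rounds to 2.95.

2.95


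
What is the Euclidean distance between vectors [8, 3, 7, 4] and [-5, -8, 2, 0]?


d = sqrt(sum of squared differences). (8--5)^2=169, (3--8)^2=121, (7-2)^2=25, (4-0)^2=16. Sum = 331.

sqrt(331)


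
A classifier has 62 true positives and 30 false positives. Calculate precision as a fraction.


Precision = TP / (TP + FP) = 62 / 92 = 31/46.

31/46


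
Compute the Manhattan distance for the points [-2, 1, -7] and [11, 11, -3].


d = sum of absolute differences: |-2-11|=13 + |1-11|=10 + |-7--3|=4 = 27.

27


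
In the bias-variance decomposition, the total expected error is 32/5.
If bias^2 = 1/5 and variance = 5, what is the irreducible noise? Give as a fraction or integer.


Total error = bias^2 + variance + irreducible noise. So irreducible noise = 32/5 - 1/5 - 5 = 6/5.

6/5


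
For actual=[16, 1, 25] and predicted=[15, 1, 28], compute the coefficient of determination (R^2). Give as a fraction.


Mean(y) = 14. SS_res = 10. SS_tot = 294. R^2 = 1 - 10/(294) = 142/147.

142/147


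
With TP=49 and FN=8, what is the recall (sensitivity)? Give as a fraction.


Recall = TP / (TP + FN) = 49 / 57 = 49/57.

49/57


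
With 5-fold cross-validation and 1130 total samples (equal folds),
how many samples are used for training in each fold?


Each validation fold has 1130/5 = 226 samples. Training set = 1130 - 226 = 904.

904


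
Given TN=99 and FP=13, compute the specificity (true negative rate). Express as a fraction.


Specificity = TN / (TN + FP) = 99 / 112 = 99/112.

99/112


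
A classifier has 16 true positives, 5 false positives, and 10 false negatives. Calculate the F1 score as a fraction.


Precision = 16/21 = 16/21. Recall = 16/26 = 8/13. F1 = 2*P*R/(P+R) = 32/47.

32/47


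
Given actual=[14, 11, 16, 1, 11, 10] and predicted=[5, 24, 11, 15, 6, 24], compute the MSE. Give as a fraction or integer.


MSE = (1/6) * ((14-5)^2=81 + (11-24)^2=169 + (16-11)^2=25 + (1-15)^2=196 + (11-6)^2=25 + (10-24)^2=196). Sum = 692. MSE = 346/3.

346/3


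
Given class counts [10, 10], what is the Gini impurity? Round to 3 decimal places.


Total = 20. Proportions: 10/20, 10/20. sum(p_i^2) = 0.5000. Gini = 1 - 0.5000 = 0.5000, which rounds to 0.500.

0.500


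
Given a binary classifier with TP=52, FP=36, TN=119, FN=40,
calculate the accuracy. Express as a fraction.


Accuracy = (TP + TN) / (TP + TN + FP + FN) = (52 + 119) / 247 = 9/13.

9/13


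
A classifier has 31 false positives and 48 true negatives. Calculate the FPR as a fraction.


FPR = FP / (FP + TN) = 31 / 79 = 31/79.

31/79


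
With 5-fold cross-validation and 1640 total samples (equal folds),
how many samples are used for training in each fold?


Each validation fold has 1640/5 = 328 samples. Training set = 1640 - 328 = 1312.

1312


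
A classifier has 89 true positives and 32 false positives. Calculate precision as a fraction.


Precision = TP / (TP + FP) = 89 / 121 = 89/121.

89/121


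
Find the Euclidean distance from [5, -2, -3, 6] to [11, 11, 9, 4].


d = sqrt(sum of squared differences). (5-11)^2=36, (-2-11)^2=169, (-3-9)^2=144, (6-4)^2=4. Sum = 353.

sqrt(353)


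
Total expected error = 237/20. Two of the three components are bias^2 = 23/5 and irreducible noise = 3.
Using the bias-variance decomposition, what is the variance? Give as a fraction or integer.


Total error = bias^2 + variance + irreducible noise. So variance = 237/20 - 23/5 - 3 = 17/4.

17/4


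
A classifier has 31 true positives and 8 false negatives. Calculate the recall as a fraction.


Recall = TP / (TP + FN) = 31 / 39 = 31/39.

31/39


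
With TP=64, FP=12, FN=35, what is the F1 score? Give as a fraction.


Precision = 64/76 = 16/19. Recall = 64/99 = 64/99. F1 = 2*P*R/(P+R) = 128/175.

128/175


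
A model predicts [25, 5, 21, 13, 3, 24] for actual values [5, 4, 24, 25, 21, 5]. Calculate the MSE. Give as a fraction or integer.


MSE = (1/6) * ((5-25)^2=400 + (4-5)^2=1 + (24-21)^2=9 + (25-13)^2=144 + (21-3)^2=324 + (5-24)^2=361). Sum = 1239. MSE = 413/2.

413/2


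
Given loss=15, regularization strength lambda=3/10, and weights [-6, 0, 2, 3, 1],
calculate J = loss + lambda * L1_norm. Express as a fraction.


L1 norm = sum(|w|) = 12. J = 15 + 3/10 * 12 = 93/5.

93/5


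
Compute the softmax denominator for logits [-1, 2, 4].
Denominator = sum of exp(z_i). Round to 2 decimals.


Denom = e^-1=0.3679 + e^2=7.3891 + e^4=54.5982. Sum = 62.3552, which rounds to 62.36.

62.36


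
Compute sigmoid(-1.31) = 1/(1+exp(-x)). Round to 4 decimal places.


sigma(-1.31) = 1/(1+e^(1.31)) = 1/(1+3.706174) = 1/4.706174 = 0.2125.

0.2125


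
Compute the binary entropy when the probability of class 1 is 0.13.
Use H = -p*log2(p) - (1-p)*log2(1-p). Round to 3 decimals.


H = -0.13*log2(0.13) - 0.87*log2(0.87) = 0.557.

0.557


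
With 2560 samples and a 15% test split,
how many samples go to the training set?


Test set = 2560 * 15% = 384. Training set = 2560 - 384 = 2176.

2176


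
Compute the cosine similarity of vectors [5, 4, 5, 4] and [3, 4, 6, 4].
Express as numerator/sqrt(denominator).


dot = 77. |a|^2 = 82, |b|^2 = 77. cos = 77/sqrt(6314).

77/sqrt(6314)


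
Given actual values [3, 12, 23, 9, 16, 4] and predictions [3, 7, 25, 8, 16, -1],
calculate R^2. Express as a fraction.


Mean(y) = 67/6. SS_res = 55. SS_tot = 1721/6. R^2 = 1 - 55/(1721/6) = 1391/1721.

1391/1721


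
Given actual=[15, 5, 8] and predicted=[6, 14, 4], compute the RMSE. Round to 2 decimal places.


MSE = 59.3333. RMSE = sqrt(59.3333) = 7.70.

7.70


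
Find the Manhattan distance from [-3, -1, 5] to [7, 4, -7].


d = sum of absolute differences: |-3-7|=10 + |-1-4|=5 + |5--7|=12 = 27.

27


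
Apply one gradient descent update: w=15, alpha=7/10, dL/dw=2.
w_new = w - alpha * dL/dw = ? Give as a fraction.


w_new = 15 - 7/10 * 2 = 15 - 7/5 = 68/5.

68/5


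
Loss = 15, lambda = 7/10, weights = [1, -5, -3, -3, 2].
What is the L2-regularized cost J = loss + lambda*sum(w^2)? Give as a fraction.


L2 sq norm = sum(w^2) = 48. J = 15 + 7/10 * 48 = 243/5.

243/5


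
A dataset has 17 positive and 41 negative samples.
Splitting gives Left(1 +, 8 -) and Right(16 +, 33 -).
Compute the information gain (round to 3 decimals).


H(parent) = 0.8727. H(left) = 0.5033, H(right) = 0.9113. Weighted = (9/58)*0.5033 + (49/58)*0.9113 = 0.8480. IG = 0.8727 - 0.8480 = 0.0247, which rounds to 0.025.

0.025


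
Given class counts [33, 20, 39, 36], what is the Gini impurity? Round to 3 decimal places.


Total = 128. Proportions: 33/128, 20/128, 39/128, 36/128. sum(p_i^2) = 0.2628. Gini = 1 - 0.2628 = 0.7372, which rounds to 0.737.

0.737


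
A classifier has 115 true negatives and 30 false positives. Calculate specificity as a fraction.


Specificity = TN / (TN + FP) = 115 / 145 = 23/29.

23/29


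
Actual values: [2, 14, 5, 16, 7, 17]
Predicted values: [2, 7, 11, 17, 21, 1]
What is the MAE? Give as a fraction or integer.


MAE = (1/6) * (|2-2|=0 + |14-7|=7 + |5-11|=6 + |16-17|=1 + |7-21|=14 + |17-1|=16). Sum = 44. MAE = 22/3.

22/3


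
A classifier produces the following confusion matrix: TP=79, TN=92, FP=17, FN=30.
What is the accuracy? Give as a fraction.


Accuracy = (TP + TN) / (TP + TN + FP + FN) = (79 + 92) / 218 = 171/218.

171/218


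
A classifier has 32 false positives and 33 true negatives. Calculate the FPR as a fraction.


FPR = FP / (FP + TN) = 32 / 65 = 32/65.

32/65


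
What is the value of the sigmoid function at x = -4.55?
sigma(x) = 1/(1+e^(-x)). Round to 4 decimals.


sigma(-4.55) = 1/(1+e^(4.55)) = 1/(1+94.632408) = 1/95.632408 = 0.0105.

0.0105


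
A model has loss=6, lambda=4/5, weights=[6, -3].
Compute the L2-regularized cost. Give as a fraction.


L2 sq norm = sum(w^2) = 45. J = 6 + 4/5 * 45 = 42.

42


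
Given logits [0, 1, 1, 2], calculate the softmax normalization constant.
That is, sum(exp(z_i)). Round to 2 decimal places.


Denom = e^0=1.0000 + e^1=2.7183 + e^1=2.7183 + e^2=7.3891. Sum = 13.8257, which rounds to 13.83.

13.83


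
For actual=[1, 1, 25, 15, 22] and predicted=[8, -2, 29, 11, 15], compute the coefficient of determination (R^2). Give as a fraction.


Mean(y) = 64/5. SS_res = 139. SS_tot = 2584/5. R^2 = 1 - 139/(2584/5) = 1889/2584.

1889/2584


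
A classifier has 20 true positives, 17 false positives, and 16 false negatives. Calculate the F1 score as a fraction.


Precision = 20/37 = 20/37. Recall = 20/36 = 5/9. F1 = 2*P*R/(P+R) = 40/73.

40/73


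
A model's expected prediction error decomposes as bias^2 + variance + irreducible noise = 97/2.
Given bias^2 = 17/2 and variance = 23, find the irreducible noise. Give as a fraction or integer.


Total error = bias^2 + variance + irreducible noise. So irreducible noise = 97/2 - 17/2 - 23 = 17.

17


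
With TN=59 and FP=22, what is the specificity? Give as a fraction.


Specificity = TN / (TN + FP) = 59 / 81 = 59/81.

59/81


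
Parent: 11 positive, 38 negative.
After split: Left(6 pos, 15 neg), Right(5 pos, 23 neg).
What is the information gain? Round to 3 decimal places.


H(parent) = 0.7683. H(left) = 0.8631, H(right) = 0.6769. Weighted = (21/49)*0.8631 + (28/49)*0.6769 = 0.7567. IG = 0.7683 - 0.7567 = 0.0116, which rounds to 0.012.

0.012


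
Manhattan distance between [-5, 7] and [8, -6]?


d = sum of absolute differences: |-5-8|=13 + |7--6|=13 = 26.

26


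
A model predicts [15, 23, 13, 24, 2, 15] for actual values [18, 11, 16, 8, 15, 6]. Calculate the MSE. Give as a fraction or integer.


MSE = (1/6) * ((18-15)^2=9 + (11-23)^2=144 + (16-13)^2=9 + (8-24)^2=256 + (15-2)^2=169 + (6-15)^2=81). Sum = 668. MSE = 334/3.

334/3


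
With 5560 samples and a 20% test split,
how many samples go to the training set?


Test set = 5560 * 20% = 1112. Training set = 5560 - 1112 = 4448.

4448


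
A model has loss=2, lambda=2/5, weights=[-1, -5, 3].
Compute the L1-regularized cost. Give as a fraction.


L1 norm = sum(|w|) = 9. J = 2 + 2/5 * 9 = 28/5.

28/5


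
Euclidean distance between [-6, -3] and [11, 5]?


d = sqrt(sum of squared differences). (-6-11)^2=289, (-3-5)^2=64. Sum = 353.

sqrt(353)


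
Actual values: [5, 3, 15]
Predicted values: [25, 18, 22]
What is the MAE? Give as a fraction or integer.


MAE = (1/3) * (|5-25|=20 + |3-18|=15 + |15-22|=7). Sum = 42. MAE = 14.

14


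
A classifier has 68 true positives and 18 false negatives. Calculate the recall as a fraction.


Recall = TP / (TP + FN) = 68 / 86 = 34/43.

34/43


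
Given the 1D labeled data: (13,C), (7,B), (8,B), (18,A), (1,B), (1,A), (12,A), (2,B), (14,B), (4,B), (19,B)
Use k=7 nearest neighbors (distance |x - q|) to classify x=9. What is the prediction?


Distances: |13-9|=4, |7-9|=2, |8-9|=1, |18-9|=9, |1-9|=8, |1-9|=8, |12-9|=3, |2-9|=7, |14-9|=5, |4-9|=5, |19-9|=10. 7 nearest: (8,B), (7,B), (12,A), (13,C), (14,B), (4,B), (2,B). Counts: {'B': 5, 'A': 1, 'C': 1}. Majority class: B.

B


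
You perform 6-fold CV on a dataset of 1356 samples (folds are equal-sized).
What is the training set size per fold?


Each validation fold has 1356/6 = 226 samples. Training set = 1356 - 226 = 1130.

1130


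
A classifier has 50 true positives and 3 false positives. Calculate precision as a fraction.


Precision = TP / (TP + FP) = 50 / 53 = 50/53.

50/53


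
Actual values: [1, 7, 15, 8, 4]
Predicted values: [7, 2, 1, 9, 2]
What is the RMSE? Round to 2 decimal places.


MSE = 52.4000. RMSE = sqrt(52.4000) = 7.24.

7.24


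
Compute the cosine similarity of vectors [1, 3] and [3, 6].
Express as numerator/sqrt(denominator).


dot = 21. |a|^2 = 10, |b|^2 = 45. cos = 21/sqrt(450).

21/sqrt(450)


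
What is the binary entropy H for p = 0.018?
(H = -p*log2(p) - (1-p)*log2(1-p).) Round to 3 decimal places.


H = -0.018*log2(0.018) - 0.982*log2(0.982) = 0.130.

0.130


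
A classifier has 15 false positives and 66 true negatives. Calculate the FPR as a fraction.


FPR = FP / (FP + TN) = 15 / 81 = 5/27.

5/27


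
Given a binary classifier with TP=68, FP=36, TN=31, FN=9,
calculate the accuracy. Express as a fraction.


Accuracy = (TP + TN) / (TP + TN + FP + FN) = (68 + 31) / 144 = 11/16.

11/16


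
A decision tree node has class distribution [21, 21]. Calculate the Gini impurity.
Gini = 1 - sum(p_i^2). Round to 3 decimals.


Total = 42. Proportions: 21/42, 21/42. sum(p_i^2) = 0.5000. Gini = 1 - 0.5000 = 0.5000, which rounds to 0.500.

0.500


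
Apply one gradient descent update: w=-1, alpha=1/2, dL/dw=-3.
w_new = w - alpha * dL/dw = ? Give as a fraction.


w_new = -1 - 1/2 * -3 = -1 - -3/2 = 1/2.

1/2


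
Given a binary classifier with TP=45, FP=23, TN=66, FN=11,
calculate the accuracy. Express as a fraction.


Accuracy = (TP + TN) / (TP + TN + FP + FN) = (45 + 66) / 145 = 111/145.

111/145


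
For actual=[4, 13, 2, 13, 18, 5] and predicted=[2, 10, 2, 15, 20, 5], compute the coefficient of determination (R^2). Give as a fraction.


Mean(y) = 55/6. SS_res = 21. SS_tot = 1217/6. R^2 = 1 - 21/(1217/6) = 1091/1217.

1091/1217


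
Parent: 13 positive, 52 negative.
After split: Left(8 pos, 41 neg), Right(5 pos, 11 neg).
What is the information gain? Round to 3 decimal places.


H(parent) = 0.7219. H(left) = 0.6421, H(right) = 0.8960. Weighted = (49/65)*0.6421 + (16/65)*0.8960 = 0.7046. IG = 0.7219 - 0.7046 = 0.0173, which rounds to 0.017.

0.017


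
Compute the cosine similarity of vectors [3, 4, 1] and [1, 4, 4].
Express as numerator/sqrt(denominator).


dot = 23. |a|^2 = 26, |b|^2 = 33. cos = 23/sqrt(858).

23/sqrt(858)


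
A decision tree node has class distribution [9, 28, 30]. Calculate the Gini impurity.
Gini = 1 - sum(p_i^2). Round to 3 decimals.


Total = 67. Proportions: 9/67, 28/67, 30/67. sum(p_i^2) = 0.3932. Gini = 1 - 0.3932 = 0.6068, which rounds to 0.607.

0.607


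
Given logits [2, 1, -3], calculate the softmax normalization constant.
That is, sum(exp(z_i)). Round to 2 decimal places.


Denom = e^2=7.3891 + e^1=2.7183 + e^-3=0.0498. Sum = 10.1572, which rounds to 10.16.

10.16


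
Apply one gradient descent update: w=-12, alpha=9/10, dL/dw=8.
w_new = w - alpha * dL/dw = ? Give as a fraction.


w_new = -12 - 9/10 * 8 = -12 - 36/5 = -96/5.

-96/5


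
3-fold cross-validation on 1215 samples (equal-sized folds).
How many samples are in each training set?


Each validation fold has 1215/3 = 405 samples. Training set = 1215 - 405 = 810.

810


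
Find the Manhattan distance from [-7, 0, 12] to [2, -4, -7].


d = sum of absolute differences: |-7-2|=9 + |0--4|=4 + |12--7|=19 = 32.

32


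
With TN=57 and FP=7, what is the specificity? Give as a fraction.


Specificity = TN / (TN + FP) = 57 / 64 = 57/64.

57/64


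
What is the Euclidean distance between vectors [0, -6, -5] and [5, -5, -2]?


d = sqrt(sum of squared differences). (0-5)^2=25, (-6--5)^2=1, (-5--2)^2=9. Sum = 35.

sqrt(35)


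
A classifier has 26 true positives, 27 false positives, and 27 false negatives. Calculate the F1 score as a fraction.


Precision = 26/53 = 26/53. Recall = 26/53 = 26/53. F1 = 2*P*R/(P+R) = 26/53.

26/53


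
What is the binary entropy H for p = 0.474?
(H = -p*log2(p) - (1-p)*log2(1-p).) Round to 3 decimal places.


H = -0.474*log2(0.474) - 0.526*log2(0.526) = 0.998.

0.998


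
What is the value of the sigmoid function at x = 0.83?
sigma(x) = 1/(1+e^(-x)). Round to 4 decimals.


sigma(0.83) = 1/(1+e^(-0.83)) = 1/(1+0.436049) = 1/1.436049 = 0.6964.

0.6964


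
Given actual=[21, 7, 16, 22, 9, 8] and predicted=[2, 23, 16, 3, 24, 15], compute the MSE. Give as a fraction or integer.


MSE = (1/6) * ((21-2)^2=361 + (7-23)^2=256 + (16-16)^2=0 + (22-3)^2=361 + (9-24)^2=225 + (8-15)^2=49). Sum = 1252. MSE = 626/3.

626/3


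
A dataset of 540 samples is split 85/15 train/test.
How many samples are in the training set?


Test set = 540 * 15% = 81. Training set = 540 - 81 = 459.

459


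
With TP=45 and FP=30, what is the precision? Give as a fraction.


Precision = TP / (TP + FP) = 45 / 75 = 3/5.

3/5


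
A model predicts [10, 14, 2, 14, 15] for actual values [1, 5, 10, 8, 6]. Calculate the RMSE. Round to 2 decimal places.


MSE = 68.6000. RMSE = sqrt(68.6000) = 8.28.

8.28


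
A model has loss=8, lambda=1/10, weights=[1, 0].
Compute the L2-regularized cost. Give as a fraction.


L2 sq norm = sum(w^2) = 1. J = 8 + 1/10 * 1 = 81/10.

81/10


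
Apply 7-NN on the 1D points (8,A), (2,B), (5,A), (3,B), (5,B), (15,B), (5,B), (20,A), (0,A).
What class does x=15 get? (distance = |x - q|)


Distances: |8-15|=7, |2-15|=13, |5-15|=10, |3-15|=12, |5-15|=10, |15-15|=0, |5-15|=10, |20-15|=5, |0-15|=15. 7 nearest: (15,B), (20,A), (8,A), (5,A), (5,B), (5,B), (3,B). Counts: {'B': 4, 'A': 3}. Majority class: B.

B


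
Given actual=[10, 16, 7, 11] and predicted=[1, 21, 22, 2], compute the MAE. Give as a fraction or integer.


MAE = (1/4) * (|10-1|=9 + |16-21|=5 + |7-22|=15 + |11-2|=9). Sum = 38. MAE = 19/2.

19/2


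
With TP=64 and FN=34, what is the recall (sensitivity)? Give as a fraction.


Recall = TP / (TP + FN) = 64 / 98 = 32/49.

32/49


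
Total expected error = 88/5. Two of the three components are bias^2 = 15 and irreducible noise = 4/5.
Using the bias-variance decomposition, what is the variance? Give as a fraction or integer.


Total error = bias^2 + variance + irreducible noise. So variance = 88/5 - 15 - 4/5 = 9/5.

9/5


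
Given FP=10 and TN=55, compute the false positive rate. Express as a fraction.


FPR = FP / (FP + TN) = 10 / 65 = 2/13.

2/13


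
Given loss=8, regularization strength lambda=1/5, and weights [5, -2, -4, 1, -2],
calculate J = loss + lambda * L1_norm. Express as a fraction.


L1 norm = sum(|w|) = 14. J = 8 + 1/5 * 14 = 54/5.

54/5


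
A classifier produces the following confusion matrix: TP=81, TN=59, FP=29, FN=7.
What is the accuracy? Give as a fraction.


Accuracy = (TP + TN) / (TP + TN + FP + FN) = (81 + 59) / 176 = 35/44.

35/44


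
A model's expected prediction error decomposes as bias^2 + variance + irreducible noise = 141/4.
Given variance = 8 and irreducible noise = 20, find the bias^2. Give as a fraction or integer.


Total error = bias^2 + variance + irreducible noise. So bias^2 = 141/4 - 8 - 20 = 29/4.

29/4


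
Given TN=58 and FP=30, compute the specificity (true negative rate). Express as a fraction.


Specificity = TN / (TN + FP) = 58 / 88 = 29/44.

29/44


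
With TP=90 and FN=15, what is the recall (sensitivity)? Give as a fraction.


Recall = TP / (TP + FN) = 90 / 105 = 6/7.

6/7


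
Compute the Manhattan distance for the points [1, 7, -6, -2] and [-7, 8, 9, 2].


d = sum of absolute differences: |1--7|=8 + |7-8|=1 + |-6-9|=15 + |-2-2|=4 = 28.

28


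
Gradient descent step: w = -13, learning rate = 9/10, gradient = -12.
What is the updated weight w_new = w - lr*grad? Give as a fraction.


w_new = -13 - 9/10 * -12 = -13 - -54/5 = -11/5.

-11/5


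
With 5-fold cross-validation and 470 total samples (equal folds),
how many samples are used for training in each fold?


Each validation fold has 470/5 = 94 samples. Training set = 470 - 94 = 376.

376


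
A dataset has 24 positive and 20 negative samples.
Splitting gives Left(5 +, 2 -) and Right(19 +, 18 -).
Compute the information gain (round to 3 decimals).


H(parent) = 0.9940. H(left) = 0.8631, H(right) = 0.9995. Weighted = (7/44)*0.8631 + (37/44)*0.9995 = 0.9778. IG = 0.9940 - 0.9778 = 0.0162, which rounds to 0.016.

0.016


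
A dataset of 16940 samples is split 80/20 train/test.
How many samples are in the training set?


Test set = 16940 * 20% = 3388. Training set = 16940 - 3388 = 13552.

13552


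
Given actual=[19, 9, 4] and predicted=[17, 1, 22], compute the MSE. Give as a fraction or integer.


MSE = (1/3) * ((19-17)^2=4 + (9-1)^2=64 + (4-22)^2=324). Sum = 392. MSE = 392/3.

392/3


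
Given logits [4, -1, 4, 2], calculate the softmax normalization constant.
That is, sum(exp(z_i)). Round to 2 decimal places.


Denom = e^4=54.5982 + e^-1=0.3679 + e^4=54.5982 + e^2=7.3891. Sum = 116.9534, which rounds to 116.95.

116.95


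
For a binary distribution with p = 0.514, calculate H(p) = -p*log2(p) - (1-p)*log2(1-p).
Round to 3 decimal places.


H = -0.514*log2(0.514) - 0.486*log2(0.486) = 0.999.

0.999


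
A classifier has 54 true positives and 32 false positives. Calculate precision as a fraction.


Precision = TP / (TP + FP) = 54 / 86 = 27/43.

27/43


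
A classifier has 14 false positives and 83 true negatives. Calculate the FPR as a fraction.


FPR = FP / (FP + TN) = 14 / 97 = 14/97.

14/97


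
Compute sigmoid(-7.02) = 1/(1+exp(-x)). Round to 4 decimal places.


sigma(-7.02) = 1/(1+e^(7.02)) = 1/(1+1118.786618) = 1/1119.786618 = 0.0009.

0.0009


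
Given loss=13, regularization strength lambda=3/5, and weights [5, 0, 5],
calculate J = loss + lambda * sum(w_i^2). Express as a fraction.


L2 sq norm = sum(w^2) = 50. J = 13 + 3/5 * 50 = 43.

43


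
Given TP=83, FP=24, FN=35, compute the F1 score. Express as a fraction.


Precision = 83/107 = 83/107. Recall = 83/118 = 83/118. F1 = 2*P*R/(P+R) = 166/225.

166/225


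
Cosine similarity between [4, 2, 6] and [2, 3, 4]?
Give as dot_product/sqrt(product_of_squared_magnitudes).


dot = 38. |a|^2 = 56, |b|^2 = 29. cos = 38/sqrt(1624).

38/sqrt(1624)


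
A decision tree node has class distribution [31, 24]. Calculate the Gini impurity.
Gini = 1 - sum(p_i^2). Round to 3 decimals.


Total = 55. Proportions: 31/55, 24/55. sum(p_i^2) = 0.5081. Gini = 1 - 0.5081 = 0.4919, which rounds to 0.492.

0.492


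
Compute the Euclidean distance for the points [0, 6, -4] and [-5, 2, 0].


d = sqrt(sum of squared differences). (0--5)^2=25, (6-2)^2=16, (-4-0)^2=16. Sum = 57.

sqrt(57)


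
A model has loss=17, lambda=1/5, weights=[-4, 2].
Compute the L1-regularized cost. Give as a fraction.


L1 norm = sum(|w|) = 6. J = 17 + 1/5 * 6 = 91/5.

91/5


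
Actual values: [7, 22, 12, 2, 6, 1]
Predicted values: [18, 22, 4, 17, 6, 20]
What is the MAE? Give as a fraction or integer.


MAE = (1/6) * (|7-18|=11 + |22-22|=0 + |12-4|=8 + |2-17|=15 + |6-6|=0 + |1-20|=19). Sum = 53. MAE = 53/6.

53/6


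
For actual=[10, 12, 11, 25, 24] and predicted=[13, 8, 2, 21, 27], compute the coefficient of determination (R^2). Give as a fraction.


Mean(y) = 82/5. SS_res = 131. SS_tot = 1106/5. R^2 = 1 - 131/(1106/5) = 451/1106.

451/1106


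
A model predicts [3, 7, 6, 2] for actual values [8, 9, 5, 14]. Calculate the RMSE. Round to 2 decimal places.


MSE = 43.5000. RMSE = sqrt(43.5000) = 6.60.

6.60


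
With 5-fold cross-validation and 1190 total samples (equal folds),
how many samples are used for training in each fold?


Each validation fold has 1190/5 = 238 samples. Training set = 1190 - 238 = 952.

952


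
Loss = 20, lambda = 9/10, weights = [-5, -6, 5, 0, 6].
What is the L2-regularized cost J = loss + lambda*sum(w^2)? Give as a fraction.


L2 sq norm = sum(w^2) = 122. J = 20 + 9/10 * 122 = 649/5.

649/5


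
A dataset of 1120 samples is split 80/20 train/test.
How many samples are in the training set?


Test set = 1120 * 20% = 224. Training set = 1120 - 224 = 896.

896


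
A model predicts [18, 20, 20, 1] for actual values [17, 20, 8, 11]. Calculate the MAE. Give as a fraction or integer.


MAE = (1/4) * (|17-18|=1 + |20-20|=0 + |8-20|=12 + |11-1|=10). Sum = 23. MAE = 23/4.

23/4


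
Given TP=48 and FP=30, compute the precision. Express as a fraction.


Precision = TP / (TP + FP) = 48 / 78 = 8/13.

8/13


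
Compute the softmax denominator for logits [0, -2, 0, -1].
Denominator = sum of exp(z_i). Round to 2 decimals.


Denom = e^0=1.0000 + e^-2=0.1353 + e^0=1.0000 + e^-1=0.3679. Sum = 2.5032, which rounds to 2.50.

2.50


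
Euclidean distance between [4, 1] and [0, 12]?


d = sqrt(sum of squared differences). (4-0)^2=16, (1-12)^2=121. Sum = 137.

sqrt(137)


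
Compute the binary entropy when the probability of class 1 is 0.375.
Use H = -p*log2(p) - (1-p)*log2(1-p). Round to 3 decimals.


H = -0.375*log2(0.375) - 0.625*log2(0.625) = 0.954.

0.954


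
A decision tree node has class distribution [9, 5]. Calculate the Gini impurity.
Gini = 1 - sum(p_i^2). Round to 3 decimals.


Total = 14. Proportions: 9/14, 5/14. sum(p_i^2) = 0.5408. Gini = 1 - 0.5408 = 0.4592, which rounds to 0.459.

0.459


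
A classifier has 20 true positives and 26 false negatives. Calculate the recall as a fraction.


Recall = TP / (TP + FN) = 20 / 46 = 10/23.

10/23


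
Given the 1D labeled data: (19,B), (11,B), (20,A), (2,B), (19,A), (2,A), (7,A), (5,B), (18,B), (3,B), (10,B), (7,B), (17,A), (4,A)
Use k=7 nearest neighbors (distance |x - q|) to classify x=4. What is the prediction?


Distances: |19-4|=15, |11-4|=7, |20-4|=16, |2-4|=2, |19-4|=15, |2-4|=2, |7-4|=3, |5-4|=1, |18-4|=14, |3-4|=1, |10-4|=6, |7-4|=3, |17-4|=13, |4-4|=0. 7 nearest: (4,A), (5,B), (3,B), (2,A), (2,B), (7,A), (7,B). Counts: {'A': 3, 'B': 4}. Majority class: B.

B


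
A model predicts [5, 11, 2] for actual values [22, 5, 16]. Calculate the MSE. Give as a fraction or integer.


MSE = (1/3) * ((22-5)^2=289 + (5-11)^2=36 + (16-2)^2=196). Sum = 521. MSE = 521/3.

521/3


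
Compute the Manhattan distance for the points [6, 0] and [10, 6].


d = sum of absolute differences: |6-10|=4 + |0-6|=6 = 10.

10


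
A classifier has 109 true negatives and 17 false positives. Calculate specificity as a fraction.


Specificity = TN / (TN + FP) = 109 / 126 = 109/126.

109/126


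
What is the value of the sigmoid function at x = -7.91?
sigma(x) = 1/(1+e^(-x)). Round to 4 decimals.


sigma(-7.91) = 1/(1+e^(7.91)) = 1/(1+2724.390466) = 1/2725.390466 = 0.0004.

0.0004


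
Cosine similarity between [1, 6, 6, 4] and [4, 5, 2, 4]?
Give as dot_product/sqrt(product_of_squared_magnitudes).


dot = 62. |a|^2 = 89, |b|^2 = 61. cos = 62/sqrt(5429).

62/sqrt(5429)


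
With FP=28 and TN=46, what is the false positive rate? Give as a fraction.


FPR = FP / (FP + TN) = 28 / 74 = 14/37.

14/37


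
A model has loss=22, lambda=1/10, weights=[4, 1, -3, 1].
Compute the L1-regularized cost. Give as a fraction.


L1 norm = sum(|w|) = 9. J = 22 + 1/10 * 9 = 229/10.

229/10


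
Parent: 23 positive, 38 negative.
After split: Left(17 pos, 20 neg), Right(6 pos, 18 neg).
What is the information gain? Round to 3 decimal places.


H(parent) = 0.9559. H(left) = 0.9953, H(right) = 0.8113. Weighted = (37/61)*0.9953 + (24/61)*0.8113 = 0.9229. IG = 0.9559 - 0.9229 = 0.0330, which rounds to 0.033.

0.033


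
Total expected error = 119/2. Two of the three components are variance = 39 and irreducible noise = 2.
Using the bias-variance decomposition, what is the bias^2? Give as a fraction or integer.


Total error = bias^2 + variance + irreducible noise. So bias^2 = 119/2 - 39 - 2 = 37/2.

37/2


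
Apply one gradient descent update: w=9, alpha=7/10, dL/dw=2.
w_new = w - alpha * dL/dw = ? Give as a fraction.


w_new = 9 - 7/10 * 2 = 9 - 7/5 = 38/5.

38/5


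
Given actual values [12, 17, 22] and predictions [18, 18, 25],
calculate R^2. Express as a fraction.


Mean(y) = 17. SS_res = 46. SS_tot = 50. R^2 = 1 - 46/(50) = 2/25.

2/25


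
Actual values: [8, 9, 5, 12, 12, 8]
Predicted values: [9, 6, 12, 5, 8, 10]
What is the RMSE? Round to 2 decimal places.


MSE = 21.3333. RMSE = sqrt(21.3333) = 4.62.

4.62


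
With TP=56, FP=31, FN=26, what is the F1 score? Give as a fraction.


Precision = 56/87 = 56/87. Recall = 56/82 = 28/41. F1 = 2*P*R/(P+R) = 112/169.

112/169


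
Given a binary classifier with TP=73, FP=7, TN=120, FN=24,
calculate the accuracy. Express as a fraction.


Accuracy = (TP + TN) / (TP + TN + FP + FN) = (73 + 120) / 224 = 193/224.

193/224
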